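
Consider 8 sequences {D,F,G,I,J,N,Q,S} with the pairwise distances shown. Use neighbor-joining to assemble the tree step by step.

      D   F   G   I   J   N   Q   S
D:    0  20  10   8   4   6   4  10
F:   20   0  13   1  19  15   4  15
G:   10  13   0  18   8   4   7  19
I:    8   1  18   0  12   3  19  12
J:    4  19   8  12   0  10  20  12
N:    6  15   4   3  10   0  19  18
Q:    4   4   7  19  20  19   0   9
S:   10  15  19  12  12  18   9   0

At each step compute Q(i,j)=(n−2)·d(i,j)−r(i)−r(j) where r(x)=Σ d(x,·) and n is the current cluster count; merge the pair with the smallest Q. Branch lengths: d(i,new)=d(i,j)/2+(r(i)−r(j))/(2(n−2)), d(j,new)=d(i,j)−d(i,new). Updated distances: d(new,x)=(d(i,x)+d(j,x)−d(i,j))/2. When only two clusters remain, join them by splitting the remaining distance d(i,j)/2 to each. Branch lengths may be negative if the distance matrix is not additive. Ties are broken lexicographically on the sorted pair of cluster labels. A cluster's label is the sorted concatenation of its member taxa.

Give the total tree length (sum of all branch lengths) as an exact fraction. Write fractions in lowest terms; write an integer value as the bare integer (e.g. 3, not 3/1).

535/16

iteration 1: select F,I (d=1, Q=-154); attach at lengths (5/3, -2/3); label the merged cluster FI
  updated: d(D,FI)=27/2, d(FI,G)=15, d(FI,J)=15, d(FI,N)=17/2, d(FI,Q)=11, d(FI,S)=13
iteration 2: select G,N (d=4, Q=-217/2); attach at lengths (7/4, 9/4); label the merged cluster GN
  updated: d(D,GN)=6, d(FI,GN)=39/4, d(GN,J)=7, d(GN,Q)=11, d(GN,S)=33/2
iteration 3: select GN,J (d=7, Q=-321/4); attach at lengths (81/32, 143/32); label the merged cluster GJN
  updated: d(D,GJN)=3/2, d(FI,GJN)=71/8, d(GJN,Q)=12, d(GJN,S)=43/4
iteration 4: select D,GJN (d=3/2, Q=-461/8); attach at lengths (1/16, 23/16); label the merged cluster DGJN
  updated: d(DGJN,FI)=167/16, d(DGJN,Q)=29/4, d(DGJN,S)=77/8
iteration 5: select DGJN,FI (d=167/16, Q=-327/8); attach at lengths (55/16, 7); label the merged cluster DFGIJN
  updated: d(DFGIJN,Q)=125/32, d(DFGIJN,S)=195/32
iteration 6: select DFGIJN,Q (d=125/32, Q=-19); attach at lengths (1/2, 109/32); label the merged cluster DFGIJNQ
  updated: d(DFGIJNQ,S)=179/32
iteration 7: select DFGIJNQ,S (d=179/32); attach at lengths (179/64, 179/64); label the merged cluster DFGIJNQS
final tree: ((((D:1/16,((G:7/4,N:9/4):81/32,J:143/32):23/16):55/16,(F:5/3,I:-2/3):7):1/2,Q:109/32):179/64,S:179/64)
total length: 535/16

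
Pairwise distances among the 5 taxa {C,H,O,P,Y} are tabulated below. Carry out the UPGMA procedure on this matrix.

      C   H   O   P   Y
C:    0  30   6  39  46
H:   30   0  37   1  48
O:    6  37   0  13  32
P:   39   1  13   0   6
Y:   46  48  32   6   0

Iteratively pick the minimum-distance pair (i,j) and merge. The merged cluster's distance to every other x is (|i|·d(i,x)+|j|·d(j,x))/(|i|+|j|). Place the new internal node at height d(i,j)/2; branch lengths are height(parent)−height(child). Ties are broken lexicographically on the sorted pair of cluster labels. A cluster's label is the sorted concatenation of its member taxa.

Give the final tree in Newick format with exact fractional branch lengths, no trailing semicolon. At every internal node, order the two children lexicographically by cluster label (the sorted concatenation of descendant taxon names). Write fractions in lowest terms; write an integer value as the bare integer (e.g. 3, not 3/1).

((C:3,O:3):161/12,((H:1/2,P:1/2):13,Y:27/2):35/12)

1. join H+P (d=1) ⇒ HP; edges |H|=1/2, |P|=1/2
  updated: d(C,HP)=69/2, d(HP,O)=25, d(HP,Y)=27
2. join C+O (d=6) ⇒ CO; edges |C|=3, |O|=3
  updated: d(CO,HP)=119/4, d(CO,Y)=39
3. join HP+Y (d=27) ⇒ HPY; edges |HP|=13, |Y|=27/2
  updated: d(CO,HPY)=197/6
4. join CO+HPY (d=197/6) ⇒ CHOPY; edges |CO|=161/12, |HPY|=35/12
final tree: ((C:3,O:3):161/12,((H:1/2,P:1/2):13,Y:27/2):35/12)
total length: 299/6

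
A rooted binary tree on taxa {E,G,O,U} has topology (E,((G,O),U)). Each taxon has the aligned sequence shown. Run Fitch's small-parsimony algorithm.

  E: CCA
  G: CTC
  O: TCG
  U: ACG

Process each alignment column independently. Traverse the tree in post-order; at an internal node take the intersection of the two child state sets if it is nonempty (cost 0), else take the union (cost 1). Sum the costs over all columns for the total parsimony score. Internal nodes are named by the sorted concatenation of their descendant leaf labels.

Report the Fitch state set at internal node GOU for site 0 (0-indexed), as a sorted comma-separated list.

GO@0: {C} ∪ {T} = {C,T} (union, +1)
GOU@0: {C,T} ∪ {A} = {A,C,T} (union, +1)
EGOU@0: {C} ∩ {A,C,T} = {C} (intersection, +0)
GO@1: {T} ∪ {C} = {C,T} (union, +1)
GOU@1: {C,T} ∩ {C} = {C} (intersection, +0)
EGOU@1: {C} ∩ {C} = {C} (intersection, +0)
GO@2: {C} ∪ {G} = {C,G} (union, +1)
GOU@2: {C,G} ∩ {G} = {G} (intersection, +0)
EGOU@2: {A} ∪ {G} = {A,G} (union, +1)
per-site changes: [2, 1, 2]; total = 5

A,C,T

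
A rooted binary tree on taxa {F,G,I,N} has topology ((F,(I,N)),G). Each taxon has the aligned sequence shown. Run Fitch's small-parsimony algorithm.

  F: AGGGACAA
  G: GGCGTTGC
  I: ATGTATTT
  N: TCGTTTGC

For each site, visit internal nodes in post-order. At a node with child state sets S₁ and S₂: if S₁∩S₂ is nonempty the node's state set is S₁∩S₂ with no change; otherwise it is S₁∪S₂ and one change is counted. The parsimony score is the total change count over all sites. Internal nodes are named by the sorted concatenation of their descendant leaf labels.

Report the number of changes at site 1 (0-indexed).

2

site 0, node IN: I={A} ∪ N={T} → {A,T} (+1)
site 0, node FIN: F={A} ∩ IN={A,T} → {A} (+0)
site 0, node FGIN: FIN={A} ∪ G={G} → {A,G} (+1)
site 1, node IN: I={T} ∪ N={C} → {C,T} (+1)
site 1, node FIN: F={G} ∪ IN={C,T} → {C,G,T} (+1)
site 1, node FGIN: FIN={C,G,T} ∩ G={G} → {G} (+0)
site 2, node IN: I={G} ∩ N={G} → {G} (+0)
site 2, node FIN: F={G} ∩ IN={G} → {G} (+0)
site 2, node FGIN: FIN={G} ∪ G={C} → {C,G} (+1)
site 3, node IN: I={T} ∩ N={T} → {T} (+0)
site 3, node FIN: F={G} ∪ IN={T} → {G,T} (+1)
site 3, node FGIN: FIN={G,T} ∩ G={G} → {G} (+0)
site 4, node IN: I={A} ∪ N={T} → {A,T} (+1)
site 4, node FIN: F={A} ∩ IN={A,T} → {A} (+0)
site 4, node FGIN: FIN={A} ∪ G={T} → {A,T} (+1)
site 5, node IN: I={T} ∩ N={T} → {T} (+0)
site 5, node FIN: F={C} ∪ IN={T} → {C,T} (+1)
site 5, node FGIN: FIN={C,T} ∩ G={T} → {T} (+0)
site 6, node IN: I={T} ∪ N={G} → {G,T} (+1)
site 6, node FIN: F={A} ∪ IN={G,T} → {A,G,T} (+1)
site 6, node FGIN: FIN={A,G,T} ∩ G={G} → {G} (+0)
site 7, node IN: I={T} ∪ N={C} → {C,T} (+1)
site 7, node FIN: F={A} ∪ IN={C,T} → {A,C,T} (+1)
site 7, node FGIN: FIN={A,C,T} ∩ G={C} → {C} (+0)
per-site changes: [2, 2, 1, 1, 2, 1, 2, 2]; total = 13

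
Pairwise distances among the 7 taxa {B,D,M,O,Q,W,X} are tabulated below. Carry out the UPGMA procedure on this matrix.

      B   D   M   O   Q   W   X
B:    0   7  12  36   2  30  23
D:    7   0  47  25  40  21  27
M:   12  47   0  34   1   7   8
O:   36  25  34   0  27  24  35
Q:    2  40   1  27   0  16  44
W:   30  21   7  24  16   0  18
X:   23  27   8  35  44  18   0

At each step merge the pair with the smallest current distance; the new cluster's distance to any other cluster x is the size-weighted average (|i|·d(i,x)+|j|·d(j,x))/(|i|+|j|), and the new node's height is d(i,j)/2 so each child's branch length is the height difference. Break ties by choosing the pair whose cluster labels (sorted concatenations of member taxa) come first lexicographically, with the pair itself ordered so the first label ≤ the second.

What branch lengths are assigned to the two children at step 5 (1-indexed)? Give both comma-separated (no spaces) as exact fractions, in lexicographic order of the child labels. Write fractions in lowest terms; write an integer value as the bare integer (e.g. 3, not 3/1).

step 1: merge (M,Q) at d=1; branch lengths M→1/2, Q→1/2; new cluster MQ
  updated: d(B,MQ)=7, d(D,MQ)=87/2, d(MQ,O)=61/2, d(MQ,W)=23/2, d(MQ,X)=26
step 2: merge (B,D) at d=7; branch lengths B→7/2, D→7/2; new cluster BD
  updated: d(BD,MQ)=101/4, d(BD,O)=61/2, d(BD,W)=51/2, d(BD,X)=25
step 3: merge (MQ,W) at d=23/2; branch lengths MQ→21/4, W→23/4; new cluster MQW
  updated: d(BD,MQW)=76/3, d(MQW,O)=85/3, d(MQW,X)=70/3
step 4: merge (MQW,X) at d=70/3; branch lengths MQW→71/12, X→35/3; new cluster MQWX
  updated: d(BD,MQWX)=101/4, d(MQWX,O)=30
step 5: merge (BD,MQWX) at d=101/4; branch lengths BD→73/8, MQWX→23/24; new cluster BDMQWX
  updated: d(BDMQWX,O)=181/6
step 6: merge (BDMQWX,O) at d=181/6; branch lengths BDMQWX→59/24, O→181/12; new cluster BDMOQWX
final tree: (((B:7/2,D:7/2):73/8,(((M:1/2,Q:1/2):21/4,W:23/4):71/12,X:35/3):23/24):59/24,O:181/12)
total length: 1541/24

73/8,23/24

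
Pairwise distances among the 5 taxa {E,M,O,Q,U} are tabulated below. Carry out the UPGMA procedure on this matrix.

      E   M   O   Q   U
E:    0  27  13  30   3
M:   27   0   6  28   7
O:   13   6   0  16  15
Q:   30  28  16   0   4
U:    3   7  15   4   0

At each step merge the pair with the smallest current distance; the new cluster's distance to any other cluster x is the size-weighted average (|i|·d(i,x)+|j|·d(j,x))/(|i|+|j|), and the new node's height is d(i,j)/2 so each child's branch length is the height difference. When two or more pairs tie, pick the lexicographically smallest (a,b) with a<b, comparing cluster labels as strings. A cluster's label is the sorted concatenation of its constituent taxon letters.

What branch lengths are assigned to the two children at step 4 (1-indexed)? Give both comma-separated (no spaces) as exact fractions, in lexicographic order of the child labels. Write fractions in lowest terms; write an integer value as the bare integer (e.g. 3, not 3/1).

1. join E+U (d=3) ⇒ EU; edges |E|=3/2, |U|=3/2
  updated: d(EU,M)=17, d(EU,O)=14, d(EU,Q)=17
2. join M+O (d=6) ⇒ MO; edges |M|=3, |O|=3
  updated: d(EU,MO)=31/2, d(MO,Q)=22
3. join EU+MO (d=31/2) ⇒ EMOU; edges |EU|=25/4, |MO|=19/4
  updated: d(EMOU,Q)=39/2
4. join EMOU+Q (d=39/2) ⇒ EMOQU; edges |EMOU|=2, |Q|=39/4
final tree: (((E:3/2,U:3/2):25/4,(M:3,O:3):19/4):2,Q:39/4)
total length: 127/4

2,39/4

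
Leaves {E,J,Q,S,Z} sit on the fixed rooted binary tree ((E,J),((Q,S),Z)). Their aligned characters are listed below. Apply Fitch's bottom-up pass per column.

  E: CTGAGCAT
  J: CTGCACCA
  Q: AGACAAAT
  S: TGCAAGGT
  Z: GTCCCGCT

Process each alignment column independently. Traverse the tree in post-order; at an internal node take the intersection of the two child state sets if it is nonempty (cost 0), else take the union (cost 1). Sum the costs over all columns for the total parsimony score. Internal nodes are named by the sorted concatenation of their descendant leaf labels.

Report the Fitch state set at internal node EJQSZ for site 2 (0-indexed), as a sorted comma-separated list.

C,G

EJ@0: {C} ∩ {C} = {C} (intersection, +0)
QS@0: {A} ∪ {T} = {A,T} (union, +1)
QSZ@0: {A,T} ∪ {G} = {A,G,T} (union, +1)
EJQSZ@0: {C} ∪ {A,G,T} = {A,C,G,T} (union, +1)
EJ@1: {T} ∩ {T} = {T} (intersection, +0)
QS@1: {G} ∩ {G} = {G} (intersection, +0)
QSZ@1: {G} ∪ {T} = {G,T} (union, +1)
EJQSZ@1: {T} ∩ {G,T} = {T} (intersection, +0)
EJ@2: {G} ∩ {G} = {G} (intersection, +0)
QS@2: {A} ∪ {C} = {A,C} (union, +1)
QSZ@2: {A,C} ∩ {C} = {C} (intersection, +0)
EJQSZ@2: {G} ∪ {C} = {C,G} (union, +1)
EJ@3: {A} ∪ {C} = {A,C} (union, +1)
QS@3: {C} ∪ {A} = {A,C} (union, +1)
QSZ@3: {A,C} ∩ {C} = {C} (intersection, +0)
EJQSZ@3: {A,C} ∩ {C} = {C} (intersection, +0)
EJ@4: {G} ∪ {A} = {A,G} (union, +1)
QS@4: {A} ∩ {A} = {A} (intersection, +0)
QSZ@4: {A} ∪ {C} = {A,C} (union, +1)
EJQSZ@4: {A,G} ∩ {A,C} = {A} (intersection, +0)
EJ@5: {C} ∩ {C} = {C} (intersection, +0)
QS@5: {A} ∪ {G} = {A,G} (union, +1)
QSZ@5: {A,G} ∩ {G} = {G} (intersection, +0)
EJQSZ@5: {C} ∪ {G} = {C,G} (union, +1)
EJ@6: {A} ∪ {C} = {A,C} (union, +1)
QS@6: {A} ∪ {G} = {A,G} (union, +1)
QSZ@6: {A,G} ∪ {C} = {A,C,G} (union, +1)
EJQSZ@6: {A,C} ∩ {A,C,G} = {A,C} (intersection, +0)
EJ@7: {T} ∪ {A} = {A,T} (union, +1)
QS@7: {T} ∩ {T} = {T} (intersection, +0)
QSZ@7: {T} ∩ {T} = {T} (intersection, +0)
EJQSZ@7: {A,T} ∩ {T} = {T} (intersection, +0)
per-site changes: [3, 1, 2, 2, 2, 2, 3, 1]; total = 16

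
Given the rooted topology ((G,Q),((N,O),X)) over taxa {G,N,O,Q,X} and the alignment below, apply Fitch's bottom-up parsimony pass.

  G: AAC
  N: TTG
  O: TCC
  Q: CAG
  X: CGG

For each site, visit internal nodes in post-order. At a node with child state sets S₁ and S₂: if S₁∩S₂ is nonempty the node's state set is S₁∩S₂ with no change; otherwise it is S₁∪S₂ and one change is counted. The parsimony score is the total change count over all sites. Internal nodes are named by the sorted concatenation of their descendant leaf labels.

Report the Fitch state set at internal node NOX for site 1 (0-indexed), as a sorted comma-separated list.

C,G,T

[col 0] GQ: children G:{A}, Q:{C} ∪→ {A,C}; cost 1
[col 0] NO: children N:{T}, O:{T} ∩→ {T}; cost 0
[col 0] NOX: children NO:{T}, X:{C} ∪→ {C,T}; cost 1
[col 0] GNOQX: children GQ:{A,C}, NOX:{C,T} ∩→ {C}; cost 0
[col 1] GQ: children G:{A}, Q:{A} ∩→ {A}; cost 0
[col 1] NO: children N:{T}, O:{C} ∪→ {C,T}; cost 1
[col 1] NOX: children NO:{C,T}, X:{G} ∪→ {C,G,T}; cost 1
[col 1] GNOQX: children GQ:{A}, NOX:{C,G,T} ∪→ {A,C,G,T}; cost 1
[col 2] GQ: children G:{C}, Q:{G} ∪→ {C,G}; cost 1
[col 2] NO: children N:{G}, O:{C} ∪→ {C,G}; cost 1
[col 2] NOX: children NO:{C,G}, X:{G} ∩→ {G}; cost 0
[col 2] GNOQX: children GQ:{C,G}, NOX:{G} ∩→ {G}; cost 0
per-site changes: [2, 3, 2]; total = 7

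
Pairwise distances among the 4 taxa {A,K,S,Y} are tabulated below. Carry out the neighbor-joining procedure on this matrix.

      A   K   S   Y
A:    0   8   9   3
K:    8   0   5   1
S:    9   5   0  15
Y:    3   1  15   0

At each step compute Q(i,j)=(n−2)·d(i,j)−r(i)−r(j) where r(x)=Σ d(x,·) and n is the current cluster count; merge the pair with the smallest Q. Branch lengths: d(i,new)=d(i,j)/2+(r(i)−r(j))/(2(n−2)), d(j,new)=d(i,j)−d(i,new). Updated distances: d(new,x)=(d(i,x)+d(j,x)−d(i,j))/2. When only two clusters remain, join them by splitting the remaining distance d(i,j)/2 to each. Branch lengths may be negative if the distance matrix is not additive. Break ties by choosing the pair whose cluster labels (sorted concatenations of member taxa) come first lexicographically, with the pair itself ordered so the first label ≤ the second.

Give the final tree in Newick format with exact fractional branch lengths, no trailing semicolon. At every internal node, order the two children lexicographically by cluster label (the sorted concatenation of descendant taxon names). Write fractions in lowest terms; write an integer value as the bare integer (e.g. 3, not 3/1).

(((A:7/4,Y:5/4):17/4,K:-5/4):25/8,S:25/8)

1. join A+Y (d=3, Q=-33) ⇒ AY; edges |A|=7/4, |Y|=5/4
  updated: d(AY,K)=3, d(AY,S)=21/2
2. join AY+K (d=3, Q=-37/2) ⇒ AKY; edges |AY|=17/4, |K|=-5/4
  updated: d(AKY,S)=25/4
3. join AKY+S (d=25/4) ⇒ AKSY; edges |AKY|=25/8, |S|=25/8
final tree: (((A:7/4,Y:5/4):17/4,K:-5/4):25/8,S:25/8)
total length: 49/4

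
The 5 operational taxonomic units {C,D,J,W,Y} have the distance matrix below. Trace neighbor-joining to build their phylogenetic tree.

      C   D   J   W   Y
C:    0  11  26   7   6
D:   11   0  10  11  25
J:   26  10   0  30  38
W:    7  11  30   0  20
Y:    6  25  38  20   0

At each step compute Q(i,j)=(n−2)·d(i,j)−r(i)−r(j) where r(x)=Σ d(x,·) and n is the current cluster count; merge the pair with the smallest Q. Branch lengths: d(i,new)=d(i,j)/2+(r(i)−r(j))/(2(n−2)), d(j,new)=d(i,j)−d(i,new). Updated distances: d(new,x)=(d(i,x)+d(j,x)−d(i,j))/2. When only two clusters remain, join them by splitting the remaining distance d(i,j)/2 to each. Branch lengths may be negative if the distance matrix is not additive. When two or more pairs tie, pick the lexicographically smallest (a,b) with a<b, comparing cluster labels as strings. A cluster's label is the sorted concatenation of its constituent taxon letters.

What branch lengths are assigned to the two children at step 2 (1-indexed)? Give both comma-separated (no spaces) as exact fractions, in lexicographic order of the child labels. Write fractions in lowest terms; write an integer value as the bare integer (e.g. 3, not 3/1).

-7/2,19/2

step 1: merge (D,J) at d=10, Q=-131; branch lengths D→-17/6, J→77/6; new cluster DJ
  updated: d(C,DJ)=27/2, d(DJ,W)=31/2, d(DJ,Y)=53/2
step 2: merge (C,Y) at d=6, Q=-67; branch lengths C→-7/2, Y→19/2; new cluster CY
  updated: d(CY,DJ)=17, d(CY,W)=21/2
step 3: merge (CY,DJ) at d=17, Q=-43; branch lengths CY→6, DJ→11; new cluster CDJY
  updated: d(CDJY,W)=9/2
step 4: merge (CDJY,W) at d=9/2; branch lengths CDJY→9/4, W→9/4; new cluster CDJWY
final tree: (((C:-7/2,Y:19/2):6,(D:-17/6,J:77/6):11):9/4,W:9/4)
total length: 75/2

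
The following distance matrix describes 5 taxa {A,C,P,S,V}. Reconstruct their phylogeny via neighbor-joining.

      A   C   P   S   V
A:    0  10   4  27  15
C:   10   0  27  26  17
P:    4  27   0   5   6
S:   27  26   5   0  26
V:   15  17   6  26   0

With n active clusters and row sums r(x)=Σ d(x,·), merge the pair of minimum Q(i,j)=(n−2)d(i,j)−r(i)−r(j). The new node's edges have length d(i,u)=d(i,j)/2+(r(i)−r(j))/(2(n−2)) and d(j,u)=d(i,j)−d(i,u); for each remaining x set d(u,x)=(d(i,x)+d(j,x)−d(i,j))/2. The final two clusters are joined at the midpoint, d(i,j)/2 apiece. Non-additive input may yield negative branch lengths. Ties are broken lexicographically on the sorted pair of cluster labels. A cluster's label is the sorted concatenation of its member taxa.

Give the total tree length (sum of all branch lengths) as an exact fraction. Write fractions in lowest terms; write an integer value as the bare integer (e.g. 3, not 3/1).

1. join P+S (d=5, Q=-111) ⇒ PS; edges |P|=-9/2, |S|=19/2
  updated: d(A,PS)=13, d(C,PS)=24, d(PS,V)=27/2
2. join A+C (d=10, Q=-69) ⇒ AC; edges |A|=7/4, |C|=33/4
  updated: d(AC,PS)=27/2, d(AC,V)=11
3. join AC+PS (d=27/2, Q=-38) ⇒ ACPS; edges |AC|=11/2, |PS|=8
  updated: d(ACPS,V)=11/2
4. join ACPS+V (d=11/2) ⇒ ACPSV; edges |ACPS|=11/4, |V|=11/4
final tree: (((A:7/4,C:33/4):11/2,(P:-9/2,S:19/2):8):11/4,V:11/4)
total length: 34

34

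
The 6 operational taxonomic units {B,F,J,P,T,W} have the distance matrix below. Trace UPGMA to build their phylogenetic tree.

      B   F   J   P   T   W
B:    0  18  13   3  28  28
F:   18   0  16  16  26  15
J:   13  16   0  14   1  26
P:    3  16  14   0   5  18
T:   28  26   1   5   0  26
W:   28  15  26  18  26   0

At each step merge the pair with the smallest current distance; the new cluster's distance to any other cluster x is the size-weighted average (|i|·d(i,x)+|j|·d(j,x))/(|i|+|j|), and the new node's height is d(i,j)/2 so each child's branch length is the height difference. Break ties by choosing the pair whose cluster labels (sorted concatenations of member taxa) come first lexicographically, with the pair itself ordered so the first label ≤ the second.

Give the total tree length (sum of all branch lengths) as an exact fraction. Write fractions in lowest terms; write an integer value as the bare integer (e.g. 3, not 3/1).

155/4

step 1: merge (J,T) at d=1; branch lengths J→1/2, T→1/2; new cluster JT
  updated: d(B,JT)=41/2, d(F,JT)=21, d(JT,P)=19/2, d(JT,W)=26
step 2: merge (B,P) at d=3; branch lengths B→3/2, P→3/2; new cluster BP
  updated: d(BP,F)=17, d(BP,JT)=15, d(BP,W)=23
step 3: merge (BP,JT) at d=15; branch lengths BP→6, JT→7; new cluster BJPT
  updated: d(BJPT,F)=19, d(BJPT,W)=49/2
step 4: merge (F,W) at d=15; branch lengths F→15/2, W→15/2; new cluster FW
  updated: d(BJPT,FW)=87/4
step 5: merge (BJPT,FW) at d=87/4; branch lengths BJPT→27/8, FW→27/8; new cluster BFJPTW
final tree: (((B:3/2,P:3/2):6,(J:1/2,T:1/2):7):27/8,(F:15/2,W:15/2):27/8)
total length: 155/4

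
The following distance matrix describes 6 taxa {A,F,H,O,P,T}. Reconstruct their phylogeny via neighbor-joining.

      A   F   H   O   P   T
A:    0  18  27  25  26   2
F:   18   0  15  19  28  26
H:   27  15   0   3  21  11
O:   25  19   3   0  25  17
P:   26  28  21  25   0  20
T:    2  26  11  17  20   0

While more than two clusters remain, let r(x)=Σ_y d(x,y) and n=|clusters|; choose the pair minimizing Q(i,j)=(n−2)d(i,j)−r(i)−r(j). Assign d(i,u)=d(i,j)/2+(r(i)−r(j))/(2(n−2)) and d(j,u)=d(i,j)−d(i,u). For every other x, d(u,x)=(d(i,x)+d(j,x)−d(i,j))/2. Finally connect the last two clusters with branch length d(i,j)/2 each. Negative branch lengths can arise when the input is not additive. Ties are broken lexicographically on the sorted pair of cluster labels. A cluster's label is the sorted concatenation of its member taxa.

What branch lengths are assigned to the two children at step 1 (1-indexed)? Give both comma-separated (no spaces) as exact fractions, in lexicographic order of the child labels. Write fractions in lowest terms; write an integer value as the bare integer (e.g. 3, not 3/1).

1. join A+T (d=2, Q=-166) ⇒ AT; edges |A|=15/4, |T|=-7/4
  updated: d(AT,F)=21, d(AT,H)=18, d(AT,O)=20, d(AT,P)=22
2. join H+O (d=3, Q=-115) ⇒ HO; edges |H|=-1/6, |O|=19/6
  updated: d(AT,HO)=35/2, d(F,HO)=31/2, d(HO,P)=43/2
3. join AT+P (d=22, Q=-88) ⇒ APT; edges |AT|=33/4, |P|=55/4
  updated: d(APT,F)=27/2, d(APT,HO)=17/2
4. join APT+F (d=27/2, Q=-75/2) ⇒ AFPT; edges |APT|=13/4, |F|=41/4
  updated: d(AFPT,HO)=21/4
5. join AFPT+HO (d=21/4) ⇒ AFHOPT; edges |AFPT|=21/8, |HO|=21/8
final tree: ((((A:15/4,T:-7/4):33/4,P:55/4):13/4,F:41/4):21/8,(H:-1/6,O:19/6):21/8)
total length: 183/4

15/4,-7/4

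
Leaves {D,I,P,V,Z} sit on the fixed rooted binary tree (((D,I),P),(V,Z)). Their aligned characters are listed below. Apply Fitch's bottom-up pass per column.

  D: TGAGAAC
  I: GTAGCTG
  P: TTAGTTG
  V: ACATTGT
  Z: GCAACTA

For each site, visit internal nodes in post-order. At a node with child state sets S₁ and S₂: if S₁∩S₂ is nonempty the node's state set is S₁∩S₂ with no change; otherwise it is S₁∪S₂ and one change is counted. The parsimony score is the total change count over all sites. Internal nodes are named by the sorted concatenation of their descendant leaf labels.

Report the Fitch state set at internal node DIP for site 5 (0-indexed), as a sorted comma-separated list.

T

site 0, node DI: D={T} ∪ I={G} → {G,T} (+1)
site 0, node DIP: DI={G,T} ∩ P={T} → {T} (+0)
site 0, node VZ: V={A} ∪ Z={G} → {A,G} (+1)
site 0, node DIPVZ: DIP={T} ∪ VZ={A,G} → {A,G,T} (+1)
site 1, node DI: D={G} ∪ I={T} → {G,T} (+1)
site 1, node DIP: DI={G,T} ∩ P={T} → {T} (+0)
site 1, node VZ: V={C} ∩ Z={C} → {C} (+0)
site 1, node DIPVZ: DIP={T} ∪ VZ={C} → {C,T} (+1)
site 2, node DI: D={A} ∩ I={A} → {A} (+0)
site 2, node DIP: DI={A} ∩ P={A} → {A} (+0)
site 2, node VZ: V={A} ∩ Z={A} → {A} (+0)
site 2, node DIPVZ: DIP={A} ∩ VZ={A} → {A} (+0)
site 3, node DI: D={G} ∩ I={G} → {G} (+0)
site 3, node DIP: DI={G} ∩ P={G} → {G} (+0)
site 3, node VZ: V={T} ∪ Z={A} → {A,T} (+1)
site 3, node DIPVZ: DIP={G} ∪ VZ={A,T} → {A,G,T} (+1)
site 4, node DI: D={A} ∪ I={C} → {A,C} (+1)
site 4, node DIP: DI={A,C} ∪ P={T} → {A,C,T} (+1)
site 4, node VZ: V={T} ∪ Z={C} → {C,T} (+1)
site 4, node DIPVZ: DIP={A,C,T} ∩ VZ={C,T} → {C,T} (+0)
site 5, node DI: D={A} ∪ I={T} → {A,T} (+1)
site 5, node DIP: DI={A,T} ∩ P={T} → {T} (+0)
site 5, node VZ: V={G} ∪ Z={T} → {G,T} (+1)
site 5, node DIPVZ: DIP={T} ∩ VZ={G,T} → {T} (+0)
site 6, node DI: D={C} ∪ I={G} → {C,G} (+1)
site 6, node DIP: DI={C,G} ∩ P={G} → {G} (+0)
site 6, node VZ: V={T} ∪ Z={A} → {A,T} (+1)
site 6, node DIPVZ: DIP={G} ∪ VZ={A,T} → {A,G,T} (+1)
per-site changes: [3, 2, 0, 2, 3, 2, 3]; total = 15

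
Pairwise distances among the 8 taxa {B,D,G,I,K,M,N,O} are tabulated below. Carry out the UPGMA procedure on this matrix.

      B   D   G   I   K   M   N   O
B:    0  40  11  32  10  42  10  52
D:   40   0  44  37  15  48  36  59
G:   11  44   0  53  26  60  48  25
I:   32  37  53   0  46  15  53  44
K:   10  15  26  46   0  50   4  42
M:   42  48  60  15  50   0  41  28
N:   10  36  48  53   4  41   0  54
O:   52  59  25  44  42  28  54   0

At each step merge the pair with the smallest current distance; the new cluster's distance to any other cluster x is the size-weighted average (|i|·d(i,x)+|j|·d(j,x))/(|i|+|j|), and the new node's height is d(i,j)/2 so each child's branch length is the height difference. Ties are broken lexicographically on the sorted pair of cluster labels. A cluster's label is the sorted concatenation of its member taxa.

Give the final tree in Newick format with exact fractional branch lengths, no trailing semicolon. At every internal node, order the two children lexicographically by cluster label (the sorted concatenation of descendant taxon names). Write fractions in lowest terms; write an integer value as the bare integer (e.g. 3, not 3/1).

((((B:5,(K:2,N:2):3):61/6,D:91/6):35/6,(G:25/2,O:25/2):17/2):5/4,(I:15/2,M:15/2):59/4)

step 1: merge (K,N) at d=4; branch lengths K→2, N→2; new cluster KN
  updated: d(B,KN)=10, d(D,KN)=51/2, d(G,KN)=37, d(I,KN)=99/2, d(KN,M)=91/2, d(KN,O)=48
step 2: merge (B,KN) at d=10; branch lengths B→5, KN→3; new cluster BKN
  updated: d(BKN,D)=91/3, d(BKN,G)=85/3, d(BKN,I)=131/3, d(BKN,M)=133/3, d(BKN,O)=148/3
step 3: merge (I,M) at d=15; branch lengths I→15/2, M→15/2; new cluster IM
  updated: d(BKN,IM)=44, d(D,IM)=85/2, d(G,IM)=113/2, d(IM,O)=36
step 4: merge (G,O) at d=25; branch lengths G→25/2, O→25/2; new cluster GO
  updated: d(BKN,GO)=233/6, d(D,GO)=103/2, d(GO,IM)=185/4
step 5: merge (BKN,D) at d=91/3; branch lengths BKN→61/6, D→91/6; new cluster BDKN
  updated: d(BDKN,GO)=42, d(BDKN,IM)=349/8
step 6: merge (BDKN,GO) at d=42; branch lengths BDKN→35/6, GO→17/2; new cluster BDGKNO
  updated: d(BDGKNO,IM)=89/2
step 7: merge (BDGKNO,IM) at d=89/2; branch lengths BDGKNO→5/4, IM→59/4; new cluster BDGIKMNO
final tree: ((((B:5,(K:2,N:2):3):61/6,D:91/6):35/6,(G:25/2,O:25/2):17/2):5/4,(I:15/2,M:15/2):59/4)
total length: 323/3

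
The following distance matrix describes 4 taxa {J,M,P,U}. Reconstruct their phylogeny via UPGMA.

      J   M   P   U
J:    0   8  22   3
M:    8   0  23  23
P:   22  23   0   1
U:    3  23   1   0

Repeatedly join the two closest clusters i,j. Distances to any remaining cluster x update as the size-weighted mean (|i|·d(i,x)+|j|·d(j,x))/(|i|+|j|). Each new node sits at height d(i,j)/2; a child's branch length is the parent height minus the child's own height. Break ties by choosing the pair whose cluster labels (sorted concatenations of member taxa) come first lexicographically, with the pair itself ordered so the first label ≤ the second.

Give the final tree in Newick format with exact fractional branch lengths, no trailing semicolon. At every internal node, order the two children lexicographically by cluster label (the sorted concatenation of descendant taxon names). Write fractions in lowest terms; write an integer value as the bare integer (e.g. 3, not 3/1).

((J:4,M:4):39/8,(P:1/2,U:1/2):67/8)

iteration 1: select P,U (d=1); attach at lengths (1/2, 1/2); label the merged cluster PU
  updated: d(J,PU)=25/2, d(M,PU)=23
iteration 2: select J,M (d=8); attach at lengths (4, 4); label the merged cluster JM
  updated: d(JM,PU)=71/4
iteration 3: select JM,PU (d=71/4); attach at lengths (39/8, 67/8); label the merged cluster JMPU
final tree: ((J:4,M:4):39/8,(P:1/2,U:1/2):67/8)
total length: 89/4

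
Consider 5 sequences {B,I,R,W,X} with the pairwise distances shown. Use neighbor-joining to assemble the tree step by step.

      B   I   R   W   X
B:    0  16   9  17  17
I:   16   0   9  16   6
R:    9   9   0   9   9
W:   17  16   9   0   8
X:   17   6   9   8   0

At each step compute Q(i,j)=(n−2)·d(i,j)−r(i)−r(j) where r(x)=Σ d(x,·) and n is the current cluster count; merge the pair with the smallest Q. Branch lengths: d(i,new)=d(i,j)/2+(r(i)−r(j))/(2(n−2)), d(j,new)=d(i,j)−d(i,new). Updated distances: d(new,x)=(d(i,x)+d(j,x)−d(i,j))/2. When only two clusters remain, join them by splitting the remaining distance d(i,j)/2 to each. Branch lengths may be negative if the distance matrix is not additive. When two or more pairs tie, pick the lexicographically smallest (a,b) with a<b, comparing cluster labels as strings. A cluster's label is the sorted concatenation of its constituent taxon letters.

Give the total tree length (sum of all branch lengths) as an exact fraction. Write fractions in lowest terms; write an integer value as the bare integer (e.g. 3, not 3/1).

211/8

iteration 1: select I,X (d=6, Q=-69); attach at lengths (25/6, 11/6); label the merged cluster IX
  updated: d(B,IX)=27/2, d(IX,R)=6, d(IX,W)=9
iteration 2: select B,R (d=9, Q=-91/2); attach at lengths (67/8, 5/8); label the merged cluster BR
  updated: d(BR,IX)=21/4, d(BR,W)=17/2
iteration 3: select BR,IX (d=21/4, Q=-91/4); attach at lengths (19/8, 23/8); label the merged cluster BIRX
  updated: d(BIRX,W)=49/8
iteration 4: select BIRX,W (d=49/8); attach at lengths (49/16, 49/16); label the merged cluster BIRWX
final tree: (((B:67/8,R:5/8):19/8,(I:25/6,X:11/6):23/8):49/16,W:49/16)
total length: 211/8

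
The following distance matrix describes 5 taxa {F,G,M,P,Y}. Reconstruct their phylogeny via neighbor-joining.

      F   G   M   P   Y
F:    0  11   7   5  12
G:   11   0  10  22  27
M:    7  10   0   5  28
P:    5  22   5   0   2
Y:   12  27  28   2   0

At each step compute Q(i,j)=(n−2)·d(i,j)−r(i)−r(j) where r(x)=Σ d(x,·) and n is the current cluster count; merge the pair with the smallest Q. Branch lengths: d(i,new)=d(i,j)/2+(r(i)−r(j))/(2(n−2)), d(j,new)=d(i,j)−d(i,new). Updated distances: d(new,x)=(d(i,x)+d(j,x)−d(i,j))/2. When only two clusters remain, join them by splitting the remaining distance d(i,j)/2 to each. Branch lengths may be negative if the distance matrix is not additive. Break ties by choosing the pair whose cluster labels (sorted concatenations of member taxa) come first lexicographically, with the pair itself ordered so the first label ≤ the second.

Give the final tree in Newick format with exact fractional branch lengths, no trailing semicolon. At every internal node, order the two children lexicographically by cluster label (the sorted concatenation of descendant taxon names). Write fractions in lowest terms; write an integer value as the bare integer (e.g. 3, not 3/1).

step 1: merge (P,Y) at d=2, Q=-97; branch lengths P→-29/6, Y→41/6; new cluster PY
  updated: d(F,PY)=15/2, d(G,PY)=47/2, d(M,PY)=31/2
step 2: merge (F,PY) at d=15/2, Q=-57; branch lengths F→-3/2, PY→9; new cluster FPY
  updated: d(FPY,G)=27/2, d(FPY,M)=15/2
step 3: merge (FPY,G) at d=27/2, Q=-31; branch lengths FPY→11/2, G→8; new cluster FGPY
  updated: d(FGPY,M)=2
step 4: merge (FGPY,M) at d=2; branch lengths FGPY→1, M→1; new cluster FGMPY
final tree: (((F:-3/2,(P:-29/6,Y:41/6):9):11/2,G:8):1,M:1)
total length: 25

(((F:-3/2,(P:-29/6,Y:41/6):9):11/2,G:8):1,M:1)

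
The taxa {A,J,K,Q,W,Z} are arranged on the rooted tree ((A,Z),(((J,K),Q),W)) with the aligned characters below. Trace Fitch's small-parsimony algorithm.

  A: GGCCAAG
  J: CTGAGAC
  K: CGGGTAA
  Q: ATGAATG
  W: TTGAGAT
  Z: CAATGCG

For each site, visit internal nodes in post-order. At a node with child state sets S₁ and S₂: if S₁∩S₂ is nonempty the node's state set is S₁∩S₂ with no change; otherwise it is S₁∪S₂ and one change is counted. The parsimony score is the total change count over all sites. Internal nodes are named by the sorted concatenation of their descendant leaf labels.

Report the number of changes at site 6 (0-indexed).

3

[col 0] AZ: children A:{G}, Z:{C} ∪→ {C,G}; cost 1
[col 0] JK: children J:{C}, K:{C} ∩→ {C}; cost 0
[col 0] JKQ: children JK:{C}, Q:{A} ∪→ {A,C}; cost 1
[col 0] JKQW: children JKQ:{A,C}, W:{T} ∪→ {A,C,T}; cost 1
[col 0] AJKQWZ: children AZ:{C,G}, JKQW:{A,C,T} ∩→ {C}; cost 0
[col 1] AZ: children A:{G}, Z:{A} ∪→ {A,G}; cost 1
[col 1] JK: children J:{T}, K:{G} ∪→ {G,T}; cost 1
[col 1] JKQ: children JK:{G,T}, Q:{T} ∩→ {T}; cost 0
[col 1] JKQW: children JKQ:{T}, W:{T} ∩→ {T}; cost 0
[col 1] AJKQWZ: children AZ:{A,G}, JKQW:{T} ∪→ {A,G,T}; cost 1
[col 2] AZ: children A:{C}, Z:{A} ∪→ {A,C}; cost 1
[col 2] JK: children J:{G}, K:{G} ∩→ {G}; cost 0
[col 2] JKQ: children JK:{G}, Q:{G} ∩→ {G}; cost 0
[col 2] JKQW: children JKQ:{G}, W:{G} ∩→ {G}; cost 0
[col 2] AJKQWZ: children AZ:{A,C}, JKQW:{G} ∪→ {A,C,G}; cost 1
[col 3] AZ: children A:{C}, Z:{T} ∪→ {C,T}; cost 1
[col 3] JK: children J:{A}, K:{G} ∪→ {A,G}; cost 1
[col 3] JKQ: children JK:{A,G}, Q:{A} ∩→ {A}; cost 0
[col 3] JKQW: children JKQ:{A}, W:{A} ∩→ {A}; cost 0
[col 3] AJKQWZ: children AZ:{C,T}, JKQW:{A} ∪→ {A,C,T}; cost 1
[col 4] AZ: children A:{A}, Z:{G} ∪→ {A,G}; cost 1
[col 4] JK: children J:{G}, K:{T} ∪→ {G,T}; cost 1
[col 4] JKQ: children JK:{G,T}, Q:{A} ∪→ {A,G,T}; cost 1
[col 4] JKQW: children JKQ:{A,G,T}, W:{G} ∩→ {G}; cost 0
[col 4] AJKQWZ: children AZ:{A,G}, JKQW:{G} ∩→ {G}; cost 0
[col 5] AZ: children A:{A}, Z:{C} ∪→ {A,C}; cost 1
[col 5] JK: children J:{A}, K:{A} ∩→ {A}; cost 0
[col 5] JKQ: children JK:{A}, Q:{T} ∪→ {A,T}; cost 1
[col 5] JKQW: children JKQ:{A,T}, W:{A} ∩→ {A}; cost 0
[col 5] AJKQWZ: children AZ:{A,C}, JKQW:{A} ∩→ {A}; cost 0
[col 6] AZ: children A:{G}, Z:{G} ∩→ {G}; cost 0
[col 6] JK: children J:{C}, K:{A} ∪→ {A,C}; cost 1
[col 6] JKQ: children JK:{A,C}, Q:{G} ∪→ {A,C,G}; cost 1
[col 6] JKQW: children JKQ:{A,C,G}, W:{T} ∪→ {A,C,G,T}; cost 1
[col 6] AJKQWZ: children AZ:{G}, JKQW:{A,C,G,T} ∩→ {G}; cost 0
per-site changes: [3, 3, 2, 3, 3, 2, 3]; total = 19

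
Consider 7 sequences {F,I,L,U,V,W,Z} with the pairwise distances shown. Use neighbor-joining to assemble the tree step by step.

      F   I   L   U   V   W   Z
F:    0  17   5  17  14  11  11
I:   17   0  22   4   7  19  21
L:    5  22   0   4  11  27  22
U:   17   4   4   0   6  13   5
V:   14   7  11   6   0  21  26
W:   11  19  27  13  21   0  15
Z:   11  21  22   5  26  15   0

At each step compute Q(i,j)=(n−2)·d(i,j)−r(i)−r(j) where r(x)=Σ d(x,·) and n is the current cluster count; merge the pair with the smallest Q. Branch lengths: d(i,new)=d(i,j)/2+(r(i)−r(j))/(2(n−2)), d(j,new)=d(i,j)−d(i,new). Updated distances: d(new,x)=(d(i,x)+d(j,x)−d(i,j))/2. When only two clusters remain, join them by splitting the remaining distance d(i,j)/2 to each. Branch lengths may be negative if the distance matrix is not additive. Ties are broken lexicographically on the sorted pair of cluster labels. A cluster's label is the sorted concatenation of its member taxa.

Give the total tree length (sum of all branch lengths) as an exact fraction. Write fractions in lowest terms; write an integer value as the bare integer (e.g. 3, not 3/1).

1. join F+L (d=5, Q=-141) ⇒ FL; edges |F|=9/10, |L|=41/10
  updated: d(FL,I)=17, d(FL,U)=8, d(FL,V)=10, d(FL,W)=33/2, d(FL,Z)=14
2. join I+V (d=7, Q=-110) ⇒ IV; edges |I|=13/4, |V|=15/4
  updated: d(FL,IV)=10, d(IV,U)=3/2, d(IV,W)=33/2, d(IV,Z)=20
3. join IV+U (d=3/2, Q=-71) ⇒ IUV; edges |IV|=25/6, |U|=-8/3
  updated: d(FL,IUV)=33/4, d(IUV,W)=14, d(IUV,Z)=47/4
4. join FL+IUV (d=33/4, Q=-225/4) ⇒ FILUV; edges |FL|=85/16, |IUV|=47/16
  updated: d(FILUV,W)=89/8, d(FILUV,Z)=35/4
5. join FILUV+W (d=89/8, Q=-279/8) ⇒ FILUVW; edges |FILUV|=39/16, |W|=139/16
  updated: d(FILUVW,Z)=101/16
6. join FILUVW+Z (d=101/16) ⇒ FILUVWZ; edges |FILUVW|=101/32, |Z|=101/32
final tree: ((((F:9/10,L:41/10):85/16,((I:13/4,V:15/4):25/6,U:-8/3):47/16):39/16,W:139/16):101/32,Z:101/32)
total length: 627/16

627/16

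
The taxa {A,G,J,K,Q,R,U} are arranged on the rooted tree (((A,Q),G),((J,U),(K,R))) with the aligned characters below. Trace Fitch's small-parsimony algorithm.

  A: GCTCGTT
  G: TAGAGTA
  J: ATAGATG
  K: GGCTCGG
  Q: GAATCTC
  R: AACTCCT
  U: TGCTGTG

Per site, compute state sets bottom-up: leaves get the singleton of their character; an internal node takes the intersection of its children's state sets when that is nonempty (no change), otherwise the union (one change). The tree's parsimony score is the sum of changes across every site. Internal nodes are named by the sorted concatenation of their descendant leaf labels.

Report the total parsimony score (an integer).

site 0, node AQ: A={G} ∩ Q={G} → {G} (+0)
site 0, node AGQ: AQ={G} ∪ G={T} → {G,T} (+1)
site 0, node JU: J={A} ∪ U={T} → {A,T} (+1)
site 0, node KR: K={G} ∪ R={A} → {A,G} (+1)
site 0, node JKRU: JU={A,T} ∩ KR={A,G} → {A} (+0)
site 0, node AGJKQRU: AGQ={G,T} ∪ JKRU={A} → {A,G,T} (+1)
site 1, node AQ: A={C} ∪ Q={A} → {A,C} (+1)
site 1, node AGQ: AQ={A,C} ∩ G={A} → {A} (+0)
site 1, node JU: J={T} ∪ U={G} → {G,T} (+1)
site 1, node KR: K={G} ∪ R={A} → {A,G} (+1)
site 1, node JKRU: JU={G,T} ∩ KR={A,G} → {G} (+0)
site 1, node AGJKQRU: AGQ={A} ∪ JKRU={G} → {A,G} (+1)
site 2, node AQ: A={T} ∪ Q={A} → {A,T} (+1)
site 2, node AGQ: AQ={A,T} ∪ G={G} → {A,G,T} (+1)
site 2, node JU: J={A} ∪ U={C} → {A,C} (+1)
site 2, node KR: K={C} ∩ R={C} → {C} (+0)
site 2, node JKRU: JU={A,C} ∩ KR={C} → {C} (+0)
site 2, node AGJKQRU: AGQ={A,G,T} ∪ JKRU={C} → {A,C,G,T} (+1)
site 3, node AQ: A={C} ∪ Q={T} → {C,T} (+1)
site 3, node AGQ: AQ={C,T} ∪ G={A} → {A,C,T} (+1)
site 3, node JU: J={G} ∪ U={T} → {G,T} (+1)
site 3, node KR: K={T} ∩ R={T} → {T} (+0)
site 3, node JKRU: JU={G,T} ∩ KR={T} → {T} (+0)
site 3, node AGJKQRU: AGQ={A,C,T} ∩ JKRU={T} → {T} (+0)
site 4, node AQ: A={G} ∪ Q={C} → {C,G} (+1)
site 4, node AGQ: AQ={C,G} ∩ G={G} → {G} (+0)
site 4, node JU: J={A} ∪ U={G} → {A,G} (+1)
site 4, node KR: K={C} ∩ R={C} → {C} (+0)
site 4, node JKRU: JU={A,G} ∪ KR={C} → {A,C,G} (+1)
site 4, node AGJKQRU: AGQ={G} ∩ JKRU={A,C,G} → {G} (+0)
site 5, node AQ: A={T} ∩ Q={T} → {T} (+0)
site 5, node AGQ: AQ={T} ∩ G={T} → {T} (+0)
site 5, node JU: J={T} ∩ U={T} → {T} (+0)
site 5, node KR: K={G} ∪ R={C} → {C,G} (+1)
site 5, node JKRU: JU={T} ∪ KR={C,G} → {C,G,T} (+1)
site 5, node AGJKQRU: AGQ={T} ∩ JKRU={C,G,T} → {T} (+0)
site 6, node AQ: A={T} ∪ Q={C} → {C,T} (+1)
site 6, node AGQ: AQ={C,T} ∪ G={A} → {A,C,T} (+1)
site 6, node JU: J={G} ∩ U={G} → {G} (+0)
site 6, node KR: K={G} ∪ R={T} → {G,T} (+1)
site 6, node JKRU: JU={G} ∩ KR={G,T} → {G} (+0)
site 6, node AGJKQRU: AGQ={A,C,T} ∪ JKRU={G} → {A,C,G,T} (+1)
per-site changes: [4, 4, 4, 3, 3, 2, 4]; total = 24

24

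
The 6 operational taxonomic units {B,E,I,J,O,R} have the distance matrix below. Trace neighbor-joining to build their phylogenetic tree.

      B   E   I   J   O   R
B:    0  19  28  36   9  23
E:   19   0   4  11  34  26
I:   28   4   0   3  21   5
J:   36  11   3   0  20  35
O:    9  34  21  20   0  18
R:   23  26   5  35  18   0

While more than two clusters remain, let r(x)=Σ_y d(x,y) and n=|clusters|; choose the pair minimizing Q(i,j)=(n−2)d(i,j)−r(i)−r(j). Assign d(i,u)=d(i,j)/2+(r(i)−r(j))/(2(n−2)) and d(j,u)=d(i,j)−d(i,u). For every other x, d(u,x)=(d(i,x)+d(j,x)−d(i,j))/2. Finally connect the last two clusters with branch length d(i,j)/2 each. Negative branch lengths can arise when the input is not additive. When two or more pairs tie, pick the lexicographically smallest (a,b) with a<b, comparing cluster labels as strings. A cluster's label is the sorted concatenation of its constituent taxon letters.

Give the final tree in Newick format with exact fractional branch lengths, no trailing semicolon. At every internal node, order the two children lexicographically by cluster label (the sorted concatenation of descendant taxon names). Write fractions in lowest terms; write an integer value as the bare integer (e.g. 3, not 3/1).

iteration 1: select B,O (d=9, Q=-181); attach at lengths (49/8, 23/8); label the merged cluster BO
  updated: d(BO,E)=22, d(BO,I)=20, d(BO,J)=47/2, d(BO,R)=16
iteration 2: select BO,R (d=16, Q=-231/2); attach at lengths (95/12, 97/12); label the merged cluster BOR
  updated: d(BOR,E)=16, d(BOR,I)=9/2, d(BOR,J)=85/4
iteration 3: select BOR,I (d=9/2, Q=-177/4); attach at lengths (157/16, -85/16); label the merged cluster BIOR
  updated: d(BIOR,E)=31/4, d(BIOR,J)=79/8
iteration 4: select BIOR,E (d=31/4, Q=-229/8); attach at lengths (53/16, 71/16); label the merged cluster BEIOR
  updated: d(BEIOR,J)=105/16
iteration 5: select BEIOR,J (d=105/16); attach at lengths (105/32, 105/32); label the merged cluster BEIJOR
final tree: (((((B:49/8,O:23/8):95/12,R:97/12):157/16,I:-85/16):53/16,E:71/16):105/32,J:105/32)
total length: 701/16

(((((B:49/8,O:23/8):95/12,R:97/12):157/16,I:-85/16):53/16,E:71/16):105/32,J:105/32)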